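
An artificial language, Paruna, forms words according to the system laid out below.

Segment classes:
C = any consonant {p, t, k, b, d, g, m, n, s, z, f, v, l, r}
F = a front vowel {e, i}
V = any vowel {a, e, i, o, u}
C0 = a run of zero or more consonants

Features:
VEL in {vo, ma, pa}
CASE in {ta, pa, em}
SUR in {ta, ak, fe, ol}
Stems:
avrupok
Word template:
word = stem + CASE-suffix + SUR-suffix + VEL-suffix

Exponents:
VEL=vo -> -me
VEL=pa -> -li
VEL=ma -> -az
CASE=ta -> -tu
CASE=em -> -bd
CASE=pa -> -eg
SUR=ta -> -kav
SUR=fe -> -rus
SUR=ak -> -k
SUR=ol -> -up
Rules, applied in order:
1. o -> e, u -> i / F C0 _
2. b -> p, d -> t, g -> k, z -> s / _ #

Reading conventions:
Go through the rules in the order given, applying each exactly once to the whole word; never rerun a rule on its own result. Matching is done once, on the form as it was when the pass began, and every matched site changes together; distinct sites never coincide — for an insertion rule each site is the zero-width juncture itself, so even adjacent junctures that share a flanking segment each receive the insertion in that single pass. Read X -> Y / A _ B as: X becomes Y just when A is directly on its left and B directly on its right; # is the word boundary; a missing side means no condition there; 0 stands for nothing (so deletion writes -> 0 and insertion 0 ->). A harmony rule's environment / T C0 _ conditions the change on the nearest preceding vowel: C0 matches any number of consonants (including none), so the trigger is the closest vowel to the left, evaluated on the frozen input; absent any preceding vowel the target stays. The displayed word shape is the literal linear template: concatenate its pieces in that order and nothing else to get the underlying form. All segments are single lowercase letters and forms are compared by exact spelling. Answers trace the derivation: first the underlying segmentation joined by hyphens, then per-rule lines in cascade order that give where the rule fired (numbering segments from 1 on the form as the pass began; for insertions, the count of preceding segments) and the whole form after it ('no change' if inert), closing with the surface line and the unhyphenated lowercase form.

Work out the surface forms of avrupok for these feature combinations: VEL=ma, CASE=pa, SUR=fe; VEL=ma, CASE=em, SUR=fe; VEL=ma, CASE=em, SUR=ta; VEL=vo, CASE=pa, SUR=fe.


cell VEL=ma, CASE=pa, SUR=fe:
underlying: avrupok-eg-rus-az
1. o -> e, u -> i / F C0 _: fires at position(s) 11: avrupokegrisaz
2. b -> p, d -> t, g -> k, z -> s / _ #: fires at position(s) 14: avrupokegrisas
surface: avrupokegrisas

cell VEL=ma, CASE=em, SUR=fe:
underlying: avrupok-bd-rus-az
1. o -> e, u -> i / F C0 _: no change
2. b -> p, d -> t, g -> k, z -> s / _ #: fires at position(s) 14: avrupokbdrusas
surface: avrupokbdrusas

cell VEL=ma, CASE=em, SUR=ta:
underlying: avrupok-bd-kav-az
1. o -> e, u -> i / F C0 _: no change
2. b -> p, d -> t, g -> k, z -> s / _ #: fires at position(s) 14: avrupokbdkavas
surface: avrupokbdkavas

cell VEL=vo, CASE=pa, SUR=fe:
underlying: avrupok-eg-rus-me
1. o -> e, u -> i / F C0 _: fires at position(s) 11: avrupokegrisme
2. b -> p, d -> t, g -> k, z -> s / _ #: no change
surface: avrupokegrisme


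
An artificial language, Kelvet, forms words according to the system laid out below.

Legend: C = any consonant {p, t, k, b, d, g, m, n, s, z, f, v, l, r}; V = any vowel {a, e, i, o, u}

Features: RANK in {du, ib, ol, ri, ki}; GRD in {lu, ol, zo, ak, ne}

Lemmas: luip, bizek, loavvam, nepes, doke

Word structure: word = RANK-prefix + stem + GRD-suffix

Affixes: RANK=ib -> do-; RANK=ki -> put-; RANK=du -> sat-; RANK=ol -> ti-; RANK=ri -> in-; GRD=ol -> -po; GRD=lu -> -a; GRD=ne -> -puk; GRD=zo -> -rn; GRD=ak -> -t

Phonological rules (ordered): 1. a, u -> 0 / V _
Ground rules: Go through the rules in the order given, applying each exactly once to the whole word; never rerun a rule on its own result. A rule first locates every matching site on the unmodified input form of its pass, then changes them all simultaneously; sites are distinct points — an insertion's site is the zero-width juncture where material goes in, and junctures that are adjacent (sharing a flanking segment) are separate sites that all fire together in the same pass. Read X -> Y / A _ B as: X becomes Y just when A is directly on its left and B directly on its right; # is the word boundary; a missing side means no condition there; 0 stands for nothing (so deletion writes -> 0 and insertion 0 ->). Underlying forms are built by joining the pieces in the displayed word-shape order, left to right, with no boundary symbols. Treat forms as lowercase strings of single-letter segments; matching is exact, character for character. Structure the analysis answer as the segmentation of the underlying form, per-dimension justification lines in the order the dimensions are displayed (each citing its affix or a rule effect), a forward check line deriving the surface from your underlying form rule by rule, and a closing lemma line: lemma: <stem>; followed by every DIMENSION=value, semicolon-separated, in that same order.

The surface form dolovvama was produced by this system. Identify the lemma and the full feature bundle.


underlying: do-loavvam-a
RANK=ib - signalled by the affix do-
GRD=lu - signalled by the affix -a
check: doloavvama -> dolovvama
lemma: loavvam; RANK=ib; GRD=lu


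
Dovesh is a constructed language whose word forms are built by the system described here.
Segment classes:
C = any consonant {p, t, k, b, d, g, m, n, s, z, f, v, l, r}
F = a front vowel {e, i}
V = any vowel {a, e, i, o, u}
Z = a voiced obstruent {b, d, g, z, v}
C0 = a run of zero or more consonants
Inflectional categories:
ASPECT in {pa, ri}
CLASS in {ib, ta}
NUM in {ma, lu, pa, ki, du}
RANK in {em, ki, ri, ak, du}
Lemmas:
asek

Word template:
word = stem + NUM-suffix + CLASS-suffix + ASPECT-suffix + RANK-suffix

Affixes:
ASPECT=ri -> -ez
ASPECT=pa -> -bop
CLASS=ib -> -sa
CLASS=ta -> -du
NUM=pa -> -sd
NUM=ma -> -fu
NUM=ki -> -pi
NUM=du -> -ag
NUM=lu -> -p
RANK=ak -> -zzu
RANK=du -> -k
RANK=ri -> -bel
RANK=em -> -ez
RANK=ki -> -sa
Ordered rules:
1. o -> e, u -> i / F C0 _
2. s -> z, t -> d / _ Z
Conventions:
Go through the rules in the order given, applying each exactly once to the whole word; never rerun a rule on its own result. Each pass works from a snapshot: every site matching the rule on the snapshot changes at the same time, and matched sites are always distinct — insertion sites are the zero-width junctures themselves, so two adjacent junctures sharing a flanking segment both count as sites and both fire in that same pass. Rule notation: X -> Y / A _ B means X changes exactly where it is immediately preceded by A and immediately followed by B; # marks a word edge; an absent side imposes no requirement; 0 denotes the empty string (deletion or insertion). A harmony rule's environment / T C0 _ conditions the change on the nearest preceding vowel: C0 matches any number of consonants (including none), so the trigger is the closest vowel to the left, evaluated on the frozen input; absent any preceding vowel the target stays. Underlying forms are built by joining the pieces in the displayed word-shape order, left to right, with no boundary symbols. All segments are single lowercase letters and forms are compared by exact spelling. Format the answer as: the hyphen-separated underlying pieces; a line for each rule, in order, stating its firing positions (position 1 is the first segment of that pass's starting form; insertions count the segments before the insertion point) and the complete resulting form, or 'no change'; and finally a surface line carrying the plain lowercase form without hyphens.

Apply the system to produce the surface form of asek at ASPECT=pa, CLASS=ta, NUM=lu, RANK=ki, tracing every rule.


underlying: asek-p-du-bop-sa
1. o -> e, u -> i / F C0 _: fires at position(s) 7: asekpdibopsa
2. s -> z, t -> d / _ Z: no change
surface: asekpdibopsa


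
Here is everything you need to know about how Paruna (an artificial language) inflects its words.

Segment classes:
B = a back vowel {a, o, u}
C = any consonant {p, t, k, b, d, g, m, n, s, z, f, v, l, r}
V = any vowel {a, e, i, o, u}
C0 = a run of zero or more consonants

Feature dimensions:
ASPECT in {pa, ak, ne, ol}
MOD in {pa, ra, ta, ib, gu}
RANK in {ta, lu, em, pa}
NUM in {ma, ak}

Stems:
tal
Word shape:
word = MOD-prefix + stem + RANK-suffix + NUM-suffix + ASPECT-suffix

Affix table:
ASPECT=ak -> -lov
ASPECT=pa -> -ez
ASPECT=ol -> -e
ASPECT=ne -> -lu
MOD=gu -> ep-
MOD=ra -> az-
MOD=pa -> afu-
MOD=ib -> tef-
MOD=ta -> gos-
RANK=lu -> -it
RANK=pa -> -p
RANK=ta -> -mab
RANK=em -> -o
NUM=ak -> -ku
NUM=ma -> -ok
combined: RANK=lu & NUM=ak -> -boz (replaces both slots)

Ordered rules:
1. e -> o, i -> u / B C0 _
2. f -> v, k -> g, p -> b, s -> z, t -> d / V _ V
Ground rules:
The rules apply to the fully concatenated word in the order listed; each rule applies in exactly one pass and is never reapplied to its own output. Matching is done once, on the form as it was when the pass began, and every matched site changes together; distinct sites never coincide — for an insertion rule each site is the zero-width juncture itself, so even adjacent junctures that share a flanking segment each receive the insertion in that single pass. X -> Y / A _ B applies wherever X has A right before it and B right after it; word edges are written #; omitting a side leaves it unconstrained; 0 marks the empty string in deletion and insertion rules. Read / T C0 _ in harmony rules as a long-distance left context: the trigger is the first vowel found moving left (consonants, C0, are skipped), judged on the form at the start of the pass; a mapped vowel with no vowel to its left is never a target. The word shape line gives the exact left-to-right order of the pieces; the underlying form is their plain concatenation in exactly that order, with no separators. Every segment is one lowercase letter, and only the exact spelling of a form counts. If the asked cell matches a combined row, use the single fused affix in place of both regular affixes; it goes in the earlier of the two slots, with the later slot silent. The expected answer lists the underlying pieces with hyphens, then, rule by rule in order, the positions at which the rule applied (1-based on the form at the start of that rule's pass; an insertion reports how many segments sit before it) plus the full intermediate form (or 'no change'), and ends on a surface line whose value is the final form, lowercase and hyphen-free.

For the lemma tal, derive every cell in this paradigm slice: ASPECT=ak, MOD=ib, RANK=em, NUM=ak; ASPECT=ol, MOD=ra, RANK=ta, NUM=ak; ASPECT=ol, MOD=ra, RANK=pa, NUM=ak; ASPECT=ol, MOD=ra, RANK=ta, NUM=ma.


cell ASPECT=ak, MOD=ib, RANK=em, NUM=ak:
underlying: tef-tal-o-ku-lov
1. e -> o, i -> u / B C0 _: no change
2. f -> v, k -> g, p -> b, s -> z, t -> d / V _ V: fires at position(s) 8: teftalogulov
surface: teftalogulov

cell ASPECT=ol, MOD=ra, RANK=ta, NUM=ak:
underlying: az-tal-mab-ku-e
1. e -> o, i -> u / B C0 _: fires at position(s) 11: aztalmabkuo
2. f -> v, k -> g, p -> b, s -> z, t -> d / V _ V: no change
surface: aztalmabkuo

cell ASPECT=ol, MOD=ra, RANK=pa, NUM=ak:
underlying: az-tal-p-ku-e
1. e -> o, i -> u / B C0 _: fires at position(s) 9: aztalpkuo
2. f -> v, k -> g, p -> b, s -> z, t -> d / V _ V: no change
surface: aztalpkuo

cell ASPECT=ol, MOD=ra, RANK=ta, NUM=ma:
underlying: az-tal-mab-ok-e
1. e -> o, i -> u / B C0 _: fires at position(s) 11: aztalmaboko
2. f -> v, k -> g, p -> b, s -> z, t -> d / V _ V: fires at position(s) 10: aztalmabogo
surface: aztalmabogo


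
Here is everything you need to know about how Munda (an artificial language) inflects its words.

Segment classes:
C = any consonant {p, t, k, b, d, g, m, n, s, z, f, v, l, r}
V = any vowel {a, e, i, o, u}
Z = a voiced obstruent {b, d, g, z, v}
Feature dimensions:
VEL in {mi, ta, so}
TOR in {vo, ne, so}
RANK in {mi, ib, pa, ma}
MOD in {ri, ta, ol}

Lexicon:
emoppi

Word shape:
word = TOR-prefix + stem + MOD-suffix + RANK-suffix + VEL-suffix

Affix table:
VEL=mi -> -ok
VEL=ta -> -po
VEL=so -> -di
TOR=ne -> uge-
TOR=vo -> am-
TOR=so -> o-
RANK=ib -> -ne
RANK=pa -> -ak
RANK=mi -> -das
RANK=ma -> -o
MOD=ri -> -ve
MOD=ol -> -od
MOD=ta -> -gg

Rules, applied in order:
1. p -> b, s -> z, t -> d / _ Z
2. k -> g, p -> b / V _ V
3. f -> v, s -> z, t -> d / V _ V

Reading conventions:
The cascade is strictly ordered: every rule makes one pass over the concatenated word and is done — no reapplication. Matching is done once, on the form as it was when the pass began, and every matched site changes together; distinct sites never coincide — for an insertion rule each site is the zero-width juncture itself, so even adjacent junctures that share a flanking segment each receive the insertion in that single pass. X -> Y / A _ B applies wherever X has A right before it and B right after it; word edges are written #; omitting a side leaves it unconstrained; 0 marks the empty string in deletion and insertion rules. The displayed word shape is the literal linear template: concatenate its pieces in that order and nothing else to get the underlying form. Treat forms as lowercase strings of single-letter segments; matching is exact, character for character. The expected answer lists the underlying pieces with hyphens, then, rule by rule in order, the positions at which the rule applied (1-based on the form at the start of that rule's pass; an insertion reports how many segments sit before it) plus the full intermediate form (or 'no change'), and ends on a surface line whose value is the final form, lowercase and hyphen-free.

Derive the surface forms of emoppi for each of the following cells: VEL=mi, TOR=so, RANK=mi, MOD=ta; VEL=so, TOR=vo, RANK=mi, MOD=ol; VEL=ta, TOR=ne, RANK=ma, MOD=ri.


cell VEL=mi, TOR=so, RANK=mi, MOD=ta:
underlying: o-emoppi-gg-das-ok
1. p -> b, s -> z, t -> d / _ Z: no change
2. k -> g, p -> b / V _ V: no change
3. f -> v, s -> z, t -> d / V _ V: fires at position(s) 12: oemoppiggdazok
surface: oemoppiggdazok

cell VEL=so, TOR=vo, RANK=mi, MOD=ol:
underlying: am-emoppi-od-das-di
1. p -> b, s -> z, t -> d / _ Z: fires at position(s) 13: amemoppioddazdi
2. k -> g, p -> b / V _ V: no change
3. f -> v, s -> z, t -> d / V _ V: no change
surface: amemoppioddazdi

cell VEL=ta, TOR=ne, RANK=ma, MOD=ri:
underlying: uge-emoppi-ve-o-po
1. p -> b, s -> z, t -> d / _ Z: no change
2. k -> g, p -> b / V _ V: fires at position(s) 13: ugeemoppiveobo
3. f -> v, s -> z, t -> d / V _ V: no change
surface: ugeemoppiveobo


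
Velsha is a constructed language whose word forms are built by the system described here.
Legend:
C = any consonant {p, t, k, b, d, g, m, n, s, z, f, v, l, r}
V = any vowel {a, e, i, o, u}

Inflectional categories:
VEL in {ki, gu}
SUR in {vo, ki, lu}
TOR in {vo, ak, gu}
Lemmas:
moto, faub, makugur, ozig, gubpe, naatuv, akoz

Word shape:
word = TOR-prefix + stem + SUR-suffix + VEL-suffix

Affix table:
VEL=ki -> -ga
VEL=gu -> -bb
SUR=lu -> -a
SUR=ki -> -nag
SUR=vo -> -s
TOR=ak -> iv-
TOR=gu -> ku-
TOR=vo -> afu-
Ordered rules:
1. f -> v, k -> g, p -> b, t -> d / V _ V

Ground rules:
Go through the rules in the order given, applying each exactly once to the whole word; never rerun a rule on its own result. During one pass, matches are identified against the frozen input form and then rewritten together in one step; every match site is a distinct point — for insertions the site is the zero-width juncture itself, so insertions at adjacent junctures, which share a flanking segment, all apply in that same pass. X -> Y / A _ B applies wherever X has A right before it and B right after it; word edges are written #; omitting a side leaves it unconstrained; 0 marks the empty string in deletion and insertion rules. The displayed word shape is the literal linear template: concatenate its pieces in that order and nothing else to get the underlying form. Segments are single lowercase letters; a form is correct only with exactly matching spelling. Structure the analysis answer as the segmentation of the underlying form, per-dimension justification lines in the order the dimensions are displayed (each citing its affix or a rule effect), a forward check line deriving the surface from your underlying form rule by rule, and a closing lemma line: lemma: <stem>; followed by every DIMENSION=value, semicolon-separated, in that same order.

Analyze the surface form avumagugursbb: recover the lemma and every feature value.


underlying: afu-makugur-s-bb
VEL=gu - signalled by the affix -bb
SUR=vo - signalled by the affix -s
TOR=vo - signalled by the affix afu-
check: afumakugursbb -> avumagugursbb
lemma: makugur; VEL=gu; SUR=vo; TOR=vo


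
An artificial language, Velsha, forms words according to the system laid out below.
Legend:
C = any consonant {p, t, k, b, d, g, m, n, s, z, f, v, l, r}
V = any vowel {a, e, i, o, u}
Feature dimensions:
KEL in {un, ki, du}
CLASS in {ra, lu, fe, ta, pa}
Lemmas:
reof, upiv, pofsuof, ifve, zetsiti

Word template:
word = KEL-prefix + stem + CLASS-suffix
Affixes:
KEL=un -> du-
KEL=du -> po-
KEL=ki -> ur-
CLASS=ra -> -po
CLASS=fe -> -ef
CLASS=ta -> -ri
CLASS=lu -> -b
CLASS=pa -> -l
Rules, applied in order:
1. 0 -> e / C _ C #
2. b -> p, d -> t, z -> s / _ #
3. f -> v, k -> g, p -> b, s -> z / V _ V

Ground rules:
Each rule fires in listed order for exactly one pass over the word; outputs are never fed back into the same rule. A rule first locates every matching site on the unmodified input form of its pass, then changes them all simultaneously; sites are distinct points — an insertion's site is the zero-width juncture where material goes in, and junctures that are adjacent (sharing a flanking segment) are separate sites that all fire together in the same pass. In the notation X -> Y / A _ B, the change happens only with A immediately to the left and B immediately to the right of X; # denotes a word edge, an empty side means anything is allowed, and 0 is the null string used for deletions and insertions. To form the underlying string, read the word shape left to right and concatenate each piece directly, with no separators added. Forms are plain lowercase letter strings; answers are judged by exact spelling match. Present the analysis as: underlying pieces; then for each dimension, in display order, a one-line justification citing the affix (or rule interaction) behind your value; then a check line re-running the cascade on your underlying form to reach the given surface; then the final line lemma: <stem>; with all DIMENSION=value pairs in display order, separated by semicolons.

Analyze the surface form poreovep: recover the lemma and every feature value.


underlying: po-reof-b
KEL=du - signalled by the affix po-
CLASS=lu - signalled by the affix -b
check: poreofb -> poreofeb -> poreofep -> poreovep
lemma: reof; KEL=du; CLASS=lu


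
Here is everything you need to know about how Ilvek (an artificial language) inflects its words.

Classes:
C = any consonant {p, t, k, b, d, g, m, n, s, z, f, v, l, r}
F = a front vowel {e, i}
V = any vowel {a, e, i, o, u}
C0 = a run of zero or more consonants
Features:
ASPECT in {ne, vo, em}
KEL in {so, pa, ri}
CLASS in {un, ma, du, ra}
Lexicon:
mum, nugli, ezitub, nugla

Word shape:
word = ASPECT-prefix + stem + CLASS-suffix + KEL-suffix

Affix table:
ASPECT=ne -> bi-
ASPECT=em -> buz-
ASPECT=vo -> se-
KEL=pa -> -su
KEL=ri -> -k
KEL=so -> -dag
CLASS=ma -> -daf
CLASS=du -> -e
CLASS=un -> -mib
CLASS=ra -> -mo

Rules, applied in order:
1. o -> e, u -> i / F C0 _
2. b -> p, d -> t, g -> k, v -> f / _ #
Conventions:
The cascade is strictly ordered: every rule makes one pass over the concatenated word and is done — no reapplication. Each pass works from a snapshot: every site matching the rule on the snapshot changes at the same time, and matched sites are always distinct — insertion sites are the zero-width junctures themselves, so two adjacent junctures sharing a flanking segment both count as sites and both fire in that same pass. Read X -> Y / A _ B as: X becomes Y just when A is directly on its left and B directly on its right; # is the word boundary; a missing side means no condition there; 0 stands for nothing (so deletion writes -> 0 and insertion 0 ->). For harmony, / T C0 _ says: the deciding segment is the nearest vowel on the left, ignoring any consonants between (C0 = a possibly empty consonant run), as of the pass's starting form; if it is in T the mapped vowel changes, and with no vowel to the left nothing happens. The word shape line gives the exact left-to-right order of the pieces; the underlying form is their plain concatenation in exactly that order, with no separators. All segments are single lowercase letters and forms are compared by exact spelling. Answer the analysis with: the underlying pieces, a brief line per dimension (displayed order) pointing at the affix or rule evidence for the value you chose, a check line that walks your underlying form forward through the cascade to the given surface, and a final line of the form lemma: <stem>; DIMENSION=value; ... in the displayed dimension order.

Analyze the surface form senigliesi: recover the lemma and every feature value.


underlying: se-nugli-e-su
ASPECT=vo - signalled by the affix se-
KEL=pa - signalled by the affix -su
CLASS=du - signalled by the affix -e
check: senugliesu -> senigliesi -> senigliesi
lemma: nugli; ASPECT=vo; KEL=pa; CLASS=du


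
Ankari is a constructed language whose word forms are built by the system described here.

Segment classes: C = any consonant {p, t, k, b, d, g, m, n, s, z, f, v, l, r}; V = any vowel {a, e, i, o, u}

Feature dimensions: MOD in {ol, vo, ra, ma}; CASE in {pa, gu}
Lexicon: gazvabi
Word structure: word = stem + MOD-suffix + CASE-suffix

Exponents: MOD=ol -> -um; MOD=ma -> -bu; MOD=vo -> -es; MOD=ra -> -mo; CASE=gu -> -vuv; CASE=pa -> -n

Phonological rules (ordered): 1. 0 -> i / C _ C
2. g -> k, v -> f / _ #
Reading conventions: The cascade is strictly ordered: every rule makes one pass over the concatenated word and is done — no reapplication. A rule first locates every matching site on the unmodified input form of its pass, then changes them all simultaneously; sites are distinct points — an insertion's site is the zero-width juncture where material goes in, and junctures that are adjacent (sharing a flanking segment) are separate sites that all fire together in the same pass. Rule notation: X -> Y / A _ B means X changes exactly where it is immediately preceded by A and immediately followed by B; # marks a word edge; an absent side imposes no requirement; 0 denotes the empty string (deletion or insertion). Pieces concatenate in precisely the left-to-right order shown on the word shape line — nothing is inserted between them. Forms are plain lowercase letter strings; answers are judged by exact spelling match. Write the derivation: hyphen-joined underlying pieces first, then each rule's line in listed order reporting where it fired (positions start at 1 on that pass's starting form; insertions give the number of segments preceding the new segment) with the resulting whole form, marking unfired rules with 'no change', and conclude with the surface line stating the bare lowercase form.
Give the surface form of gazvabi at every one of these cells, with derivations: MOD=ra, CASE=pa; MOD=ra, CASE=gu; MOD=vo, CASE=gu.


cell MOD=ra, CASE=pa:
underlying: gazvabi-mo-n
1. 0 -> i / C _ C: inserts after position(s) 3: gazivabimon
2. g -> k, v -> f / _ #: no change
surface: gazivabimon

cell MOD=ra, CASE=gu:
underlying: gazvabi-mo-vuv
1. 0 -> i / C _ C: inserts after position(s) 3: gazivabimovuv
2. g -> k, v -> f / _ #: fires at position(s) 13: gazivabimovuf
surface: gazivabimovuf

cell MOD=vo, CASE=gu:
underlying: gazvabi-es-vuv
1. 0 -> i / C _ C: inserts after position(s) 3, 9: gazivabiesivuv
2. g -> k, v -> f / _ #: fires at position(s) 14: gazivabiesivuf
surface: gazivabiesivuf


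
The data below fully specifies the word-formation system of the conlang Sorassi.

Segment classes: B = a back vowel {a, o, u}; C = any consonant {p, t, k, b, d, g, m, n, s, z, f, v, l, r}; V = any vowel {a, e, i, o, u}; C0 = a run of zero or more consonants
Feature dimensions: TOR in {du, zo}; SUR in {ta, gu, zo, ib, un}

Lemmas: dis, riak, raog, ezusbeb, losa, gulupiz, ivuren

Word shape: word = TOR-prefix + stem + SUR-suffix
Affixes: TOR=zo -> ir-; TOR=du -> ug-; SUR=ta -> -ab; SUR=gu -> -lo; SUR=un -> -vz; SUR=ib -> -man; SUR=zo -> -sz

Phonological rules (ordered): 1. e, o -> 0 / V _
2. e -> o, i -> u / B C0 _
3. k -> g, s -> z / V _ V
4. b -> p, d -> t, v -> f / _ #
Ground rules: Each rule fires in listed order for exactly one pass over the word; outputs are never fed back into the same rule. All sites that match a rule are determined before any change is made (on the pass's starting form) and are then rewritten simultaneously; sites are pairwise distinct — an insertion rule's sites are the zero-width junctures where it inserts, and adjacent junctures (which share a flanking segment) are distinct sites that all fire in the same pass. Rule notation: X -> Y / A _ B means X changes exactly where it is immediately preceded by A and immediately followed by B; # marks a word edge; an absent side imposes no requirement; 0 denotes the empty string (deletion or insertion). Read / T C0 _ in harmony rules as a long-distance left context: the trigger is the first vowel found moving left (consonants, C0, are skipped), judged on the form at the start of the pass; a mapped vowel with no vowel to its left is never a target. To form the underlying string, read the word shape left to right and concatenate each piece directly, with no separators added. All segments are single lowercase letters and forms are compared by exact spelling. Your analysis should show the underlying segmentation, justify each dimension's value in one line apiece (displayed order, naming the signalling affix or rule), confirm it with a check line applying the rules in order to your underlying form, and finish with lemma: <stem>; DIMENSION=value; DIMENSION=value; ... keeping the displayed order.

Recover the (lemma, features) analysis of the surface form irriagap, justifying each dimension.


underlying: ir-riak-ab
TOR=zo - signalled by the affix ir-
SUR=ta - signalled by the affix -ab
check: irriakab -> irriakab -> irriakab -> irriagab -> irriagap
lemma: riak; TOR=zo; SUR=ta


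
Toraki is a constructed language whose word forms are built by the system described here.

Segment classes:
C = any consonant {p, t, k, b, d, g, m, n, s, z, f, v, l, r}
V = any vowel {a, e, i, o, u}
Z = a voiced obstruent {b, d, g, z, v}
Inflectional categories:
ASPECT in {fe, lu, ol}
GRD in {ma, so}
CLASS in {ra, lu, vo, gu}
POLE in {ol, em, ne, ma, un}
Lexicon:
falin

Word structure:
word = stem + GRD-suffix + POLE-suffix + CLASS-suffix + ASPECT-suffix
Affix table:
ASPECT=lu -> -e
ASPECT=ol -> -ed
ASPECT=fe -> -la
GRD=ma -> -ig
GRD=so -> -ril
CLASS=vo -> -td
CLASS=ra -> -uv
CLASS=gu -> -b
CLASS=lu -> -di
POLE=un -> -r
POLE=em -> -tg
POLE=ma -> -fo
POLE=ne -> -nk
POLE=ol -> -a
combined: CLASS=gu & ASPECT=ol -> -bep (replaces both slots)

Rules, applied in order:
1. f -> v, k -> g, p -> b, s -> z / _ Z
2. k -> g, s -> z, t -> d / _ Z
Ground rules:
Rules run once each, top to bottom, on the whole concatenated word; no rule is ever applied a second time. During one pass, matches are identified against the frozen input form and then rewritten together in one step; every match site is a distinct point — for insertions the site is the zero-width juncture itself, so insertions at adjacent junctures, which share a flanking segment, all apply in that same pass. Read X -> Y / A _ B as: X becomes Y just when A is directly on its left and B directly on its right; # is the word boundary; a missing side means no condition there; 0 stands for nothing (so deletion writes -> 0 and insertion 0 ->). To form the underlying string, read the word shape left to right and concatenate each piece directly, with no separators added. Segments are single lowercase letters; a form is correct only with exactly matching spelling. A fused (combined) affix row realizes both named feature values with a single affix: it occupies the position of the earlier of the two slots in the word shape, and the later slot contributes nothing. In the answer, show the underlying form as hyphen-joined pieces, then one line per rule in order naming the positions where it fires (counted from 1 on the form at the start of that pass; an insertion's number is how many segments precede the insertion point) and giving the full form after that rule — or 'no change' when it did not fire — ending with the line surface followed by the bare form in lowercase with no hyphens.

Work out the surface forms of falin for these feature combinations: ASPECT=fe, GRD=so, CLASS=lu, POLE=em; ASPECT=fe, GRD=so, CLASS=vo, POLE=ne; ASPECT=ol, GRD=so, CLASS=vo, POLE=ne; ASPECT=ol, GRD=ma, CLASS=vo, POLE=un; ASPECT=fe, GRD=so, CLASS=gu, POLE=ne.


cell ASPECT=fe, GRD=so, CLASS=lu, POLE=em:
underlying: falin-ril-tg-di-la
1. f -> v, k -> g, p -> b, s -> z / _ Z: no change
2. k -> g, s -> z, t -> d / _ Z: fires at position(s) 9: falinrildgdila
surface: falinrildgdila

cell ASPECT=fe, GRD=so, CLASS=vo, POLE=ne:
underlying: falin-ril-nk-td-la
1. f -> v, k -> g, p -> b, s -> z / _ Z: no change
2. k -> g, s -> z, t -> d / _ Z: fires at position(s) 11: falinrilnkddla
surface: falinrilnkddla

cell ASPECT=ol, GRD=so, CLASS=vo, POLE=ne:
underlying: falin-ril-nk-td-ed
1. f -> v, k -> g, p -> b, s -> z / _ Z: no change
2. k -> g, s -> z, t -> d / _ Z: fires at position(s) 11: falinrilnkdded
surface: falinrilnkdded

cell ASPECT=ol, GRD=ma, CLASS=vo, POLE=un:
underlying: falin-ig-r-td-ed
1. f -> v, k -> g, p -> b, s -> z / _ Z: no change
2. k -> g, s -> z, t -> d / _ Z: fires at position(s) 9: falinigrdded
surface: falinigrdded

cell ASPECT=fe, GRD=so, CLASS=gu, POLE=ne:
underlying: falin-ril-nk-b-la
1. f -> v, k -> g, p -> b, s -> z / _ Z: fires at position(s) 10: falinrilngbla
2. k -> g, s -> z, t -> d / _ Z: no change
surface: falinrilngbla


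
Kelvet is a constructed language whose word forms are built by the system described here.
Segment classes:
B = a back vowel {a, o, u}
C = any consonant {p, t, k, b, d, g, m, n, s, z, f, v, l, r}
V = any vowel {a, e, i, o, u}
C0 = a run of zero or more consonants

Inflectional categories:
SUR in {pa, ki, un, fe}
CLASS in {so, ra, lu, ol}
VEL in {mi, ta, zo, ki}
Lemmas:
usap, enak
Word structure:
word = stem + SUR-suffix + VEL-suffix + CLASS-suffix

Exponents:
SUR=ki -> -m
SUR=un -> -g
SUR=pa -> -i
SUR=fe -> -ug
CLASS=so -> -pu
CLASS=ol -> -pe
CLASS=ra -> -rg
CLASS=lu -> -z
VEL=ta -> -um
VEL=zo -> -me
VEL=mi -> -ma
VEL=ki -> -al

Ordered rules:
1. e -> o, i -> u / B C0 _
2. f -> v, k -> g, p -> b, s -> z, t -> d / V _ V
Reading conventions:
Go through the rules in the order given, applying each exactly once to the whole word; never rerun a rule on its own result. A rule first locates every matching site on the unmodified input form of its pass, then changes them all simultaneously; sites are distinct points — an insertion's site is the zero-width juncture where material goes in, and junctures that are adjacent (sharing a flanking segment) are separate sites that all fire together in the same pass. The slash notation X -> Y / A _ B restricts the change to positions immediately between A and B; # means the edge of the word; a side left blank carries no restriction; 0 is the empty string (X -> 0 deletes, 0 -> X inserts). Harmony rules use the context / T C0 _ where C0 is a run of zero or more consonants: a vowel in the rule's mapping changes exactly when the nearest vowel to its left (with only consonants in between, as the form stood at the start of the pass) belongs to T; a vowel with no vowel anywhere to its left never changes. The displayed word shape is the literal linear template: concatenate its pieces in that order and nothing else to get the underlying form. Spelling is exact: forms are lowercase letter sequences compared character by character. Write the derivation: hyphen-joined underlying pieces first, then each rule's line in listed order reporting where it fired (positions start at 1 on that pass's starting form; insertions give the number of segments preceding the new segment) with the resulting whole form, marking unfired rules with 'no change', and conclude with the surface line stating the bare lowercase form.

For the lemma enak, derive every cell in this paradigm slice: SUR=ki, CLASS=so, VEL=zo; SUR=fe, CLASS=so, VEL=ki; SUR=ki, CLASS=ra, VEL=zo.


cell SUR=ki, CLASS=so, VEL=zo:
underlying: enak-m-me-pu
1. e -> o, i -> u / B C0 _: fires at position(s) 7: enakmmopu
2. f -> v, k -> g, p -> b, s -> z, t -> d / V _ V: fires at position(s) 8: enakmmobu
surface: enakmmobu

cell SUR=fe, CLASS=so, VEL=ki:
underlying: enak-ug-al-pu
1. e -> o, i -> u / B C0 _: no change
2. f -> v, k -> g, p -> b, s -> z, t -> d / V _ V: fires at position(s) 4: enagugalpu
surface: enagugalpu

cell SUR=ki, CLASS=ra, VEL=zo:
underlying: enak-m-me-rg
1. e -> o, i -> u / B C0 _: fires at position(s) 7: enakmmorg
2. f -> v, k -> g, p -> b, s -> z, t -> d / V _ V: no change
surface: enakmmorg


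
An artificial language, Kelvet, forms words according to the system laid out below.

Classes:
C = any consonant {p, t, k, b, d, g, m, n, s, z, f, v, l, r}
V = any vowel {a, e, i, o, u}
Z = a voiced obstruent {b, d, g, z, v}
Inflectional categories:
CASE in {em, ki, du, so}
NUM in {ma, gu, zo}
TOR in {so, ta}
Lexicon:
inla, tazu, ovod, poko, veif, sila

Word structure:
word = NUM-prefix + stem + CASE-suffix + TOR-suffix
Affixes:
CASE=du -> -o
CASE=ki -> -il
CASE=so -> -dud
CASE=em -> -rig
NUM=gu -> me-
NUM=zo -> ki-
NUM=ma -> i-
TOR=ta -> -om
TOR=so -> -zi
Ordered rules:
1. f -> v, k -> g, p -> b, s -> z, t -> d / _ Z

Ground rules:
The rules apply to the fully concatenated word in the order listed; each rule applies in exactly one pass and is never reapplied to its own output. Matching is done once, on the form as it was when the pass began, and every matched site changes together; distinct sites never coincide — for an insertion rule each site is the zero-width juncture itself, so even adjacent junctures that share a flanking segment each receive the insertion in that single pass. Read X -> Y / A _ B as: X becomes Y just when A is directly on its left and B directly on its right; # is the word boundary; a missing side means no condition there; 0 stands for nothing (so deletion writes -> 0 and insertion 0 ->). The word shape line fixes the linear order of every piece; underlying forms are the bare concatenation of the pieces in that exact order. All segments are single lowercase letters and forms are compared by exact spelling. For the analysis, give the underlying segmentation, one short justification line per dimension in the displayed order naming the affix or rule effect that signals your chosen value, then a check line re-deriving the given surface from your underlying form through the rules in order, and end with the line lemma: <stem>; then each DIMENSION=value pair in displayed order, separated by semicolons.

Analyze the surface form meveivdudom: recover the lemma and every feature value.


underlying: me-veif-dud-om
CASE=so - signalled by the affix -dud
NUM=gu - signalled by the affix me-
TOR=ta - signalled by the affix -om
check: meveifdudom -> meveivdudom
lemma: veif; CASE=so; NUM=gu; TOR=ta


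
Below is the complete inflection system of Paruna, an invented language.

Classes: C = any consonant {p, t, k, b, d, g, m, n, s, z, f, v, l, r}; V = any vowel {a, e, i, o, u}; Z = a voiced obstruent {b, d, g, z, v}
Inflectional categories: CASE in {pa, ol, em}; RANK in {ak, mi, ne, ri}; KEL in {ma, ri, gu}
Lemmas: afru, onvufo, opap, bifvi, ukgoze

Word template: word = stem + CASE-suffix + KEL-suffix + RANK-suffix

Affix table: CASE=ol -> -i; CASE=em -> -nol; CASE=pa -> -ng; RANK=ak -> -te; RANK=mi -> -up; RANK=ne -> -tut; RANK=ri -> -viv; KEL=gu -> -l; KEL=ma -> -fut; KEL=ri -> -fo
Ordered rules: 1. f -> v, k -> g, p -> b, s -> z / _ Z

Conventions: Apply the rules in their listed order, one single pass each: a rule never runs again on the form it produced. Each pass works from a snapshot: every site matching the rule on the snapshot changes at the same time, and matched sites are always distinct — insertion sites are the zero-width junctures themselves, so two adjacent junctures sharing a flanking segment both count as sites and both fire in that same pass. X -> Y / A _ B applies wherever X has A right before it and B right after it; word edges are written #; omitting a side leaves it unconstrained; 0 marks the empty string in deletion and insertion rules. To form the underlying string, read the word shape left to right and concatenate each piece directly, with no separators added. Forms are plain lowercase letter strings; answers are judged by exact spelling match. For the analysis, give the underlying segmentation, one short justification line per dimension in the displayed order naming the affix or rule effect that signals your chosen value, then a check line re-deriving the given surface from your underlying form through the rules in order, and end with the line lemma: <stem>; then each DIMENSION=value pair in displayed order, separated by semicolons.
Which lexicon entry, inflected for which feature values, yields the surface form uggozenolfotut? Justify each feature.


underlying: ukgoze-nol-fo-tut
CASE=em - signalled by the affix -nol
RANK=ne - signalled by the affix -tut
KEL=ri - signalled by the affix -fo
check: ukgozenolfotut -> uggozenolfotut
lemma: ukgoze; CASE=em; RANK=ne; KEL=ri


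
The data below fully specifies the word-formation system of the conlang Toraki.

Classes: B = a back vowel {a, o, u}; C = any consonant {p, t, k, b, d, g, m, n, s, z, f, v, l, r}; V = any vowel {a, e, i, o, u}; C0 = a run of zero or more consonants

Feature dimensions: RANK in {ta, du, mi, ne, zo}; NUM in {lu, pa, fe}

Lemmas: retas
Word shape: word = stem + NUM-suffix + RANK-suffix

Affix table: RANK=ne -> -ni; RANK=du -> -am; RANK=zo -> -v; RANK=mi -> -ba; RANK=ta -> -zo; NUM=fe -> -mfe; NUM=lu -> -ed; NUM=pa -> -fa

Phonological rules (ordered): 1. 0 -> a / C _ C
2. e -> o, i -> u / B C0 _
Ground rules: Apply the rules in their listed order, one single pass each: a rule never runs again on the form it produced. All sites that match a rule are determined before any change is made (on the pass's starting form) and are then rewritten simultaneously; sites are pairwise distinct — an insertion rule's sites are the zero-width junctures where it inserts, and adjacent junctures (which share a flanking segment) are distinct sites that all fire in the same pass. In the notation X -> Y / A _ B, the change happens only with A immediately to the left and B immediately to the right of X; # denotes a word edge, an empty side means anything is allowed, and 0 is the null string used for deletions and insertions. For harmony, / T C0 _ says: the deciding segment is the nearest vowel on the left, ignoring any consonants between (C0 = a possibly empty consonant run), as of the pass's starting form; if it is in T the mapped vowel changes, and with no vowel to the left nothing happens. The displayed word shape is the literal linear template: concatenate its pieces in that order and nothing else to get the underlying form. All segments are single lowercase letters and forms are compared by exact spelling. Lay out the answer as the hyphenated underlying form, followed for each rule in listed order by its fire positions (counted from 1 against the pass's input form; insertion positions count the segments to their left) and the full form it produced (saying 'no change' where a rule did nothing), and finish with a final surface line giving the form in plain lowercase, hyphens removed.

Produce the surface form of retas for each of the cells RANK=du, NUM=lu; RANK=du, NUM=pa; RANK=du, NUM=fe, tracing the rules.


cell RANK=du, NUM=lu:
underlying: retas-ed-am
1. 0 -> a / C _ C: no change
2. e -> o, i -> u / B C0 _: fires at position(s) 6: retasodam
surface: retasodam

cell RANK=du, NUM=pa:
underlying: retas-fa-am
1. 0 -> a / C _ C: inserts after position(s) 5: retasafaam
2. e -> o, i -> u / B C0 _: no change
surface: retasafaam

cell RANK=du, NUM=fe:
underlying: retas-mfe-am
1. 0 -> a / C _ C: inserts after position(s) 5, 6: retasamafeam
2. e -> o, i -> u / B C0 _: fires at position(s) 10: retasamafoam
surface: retasamafoam
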